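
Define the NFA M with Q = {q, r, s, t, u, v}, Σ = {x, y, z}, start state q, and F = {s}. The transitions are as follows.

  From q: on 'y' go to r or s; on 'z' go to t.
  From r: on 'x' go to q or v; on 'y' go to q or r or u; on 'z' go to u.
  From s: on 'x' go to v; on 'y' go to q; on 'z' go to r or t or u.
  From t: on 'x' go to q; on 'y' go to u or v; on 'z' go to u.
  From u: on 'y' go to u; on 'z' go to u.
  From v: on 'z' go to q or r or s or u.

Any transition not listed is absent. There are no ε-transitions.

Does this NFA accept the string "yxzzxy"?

Yes

Start in {q}.
Read 'y': {q} → {r, s}.
Read 'x': {r, s} → {q, v}.
Read 'z': {q, v} → {q, r, s, t, u}.
Read 'z': {q, r, s, t, u} → {r, t, u}.
Read 'x': {r, t, u} → {q, v}.
Read 'y': {q, v} → {r, s}.
The final set {r, s} contains the accepting state s.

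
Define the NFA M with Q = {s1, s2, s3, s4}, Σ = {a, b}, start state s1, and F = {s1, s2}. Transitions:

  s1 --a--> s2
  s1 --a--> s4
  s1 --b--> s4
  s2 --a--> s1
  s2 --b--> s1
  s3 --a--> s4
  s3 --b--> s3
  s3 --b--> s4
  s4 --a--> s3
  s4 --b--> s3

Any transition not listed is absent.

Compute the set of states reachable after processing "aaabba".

Start in {s1}.
Read 'a': s1→{s2, s4}; now {s2, s4}.
Read 'a': s2→{s1}, s4→{s3}; now {s1, s3}.
Read 'a': s1→{s2, s4}, s3→{s4}; now {s2, s4}.
Read 'b': s2→{s1}, s4→{s3}; now {s1, s3}.
Read 'b': s1→{s4}, s3→{s3, s4}; now {s3, s4}.
Read 'a': s3→{s4}, s4→{s3}; now {s3, s4}.

{s3, s4}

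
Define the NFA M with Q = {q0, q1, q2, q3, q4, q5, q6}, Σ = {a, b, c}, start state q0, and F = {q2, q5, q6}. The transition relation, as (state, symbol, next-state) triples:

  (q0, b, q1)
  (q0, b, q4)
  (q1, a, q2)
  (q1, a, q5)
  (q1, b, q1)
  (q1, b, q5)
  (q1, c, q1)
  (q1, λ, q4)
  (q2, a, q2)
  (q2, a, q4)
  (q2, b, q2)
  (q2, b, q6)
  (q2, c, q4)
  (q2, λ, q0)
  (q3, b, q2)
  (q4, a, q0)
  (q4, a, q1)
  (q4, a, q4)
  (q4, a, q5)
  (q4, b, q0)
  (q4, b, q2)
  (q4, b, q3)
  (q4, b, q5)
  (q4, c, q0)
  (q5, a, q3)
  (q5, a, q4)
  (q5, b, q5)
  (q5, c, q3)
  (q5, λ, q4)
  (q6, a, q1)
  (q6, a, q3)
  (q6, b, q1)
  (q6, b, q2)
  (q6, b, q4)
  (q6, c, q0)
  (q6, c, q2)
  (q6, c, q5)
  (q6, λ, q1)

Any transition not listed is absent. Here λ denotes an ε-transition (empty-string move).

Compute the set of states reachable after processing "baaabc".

Start in {q0}.
Read 'b': {q0} → {q1, q4}.
Read 'a': {q1, q4} → {q0, q1, q2, q4, q5}.
Read 'a': {q0, q1, q2, q4, q5} → {q0, q1, q2, q3, q4, q5}.
Read 'a': {q0, q1, q2, q3, q4, q5} → {q0, q1, q2, q3, q4, q5}.
Read 'b': {q0, q1, q2, q3, q4, q5} → {q0, q1, q2, q3, q4, q5, q6}.
Read 'c': {q0, q1, q2, q3, q4, q5, q6} → {q0, q1, q2, q3, q4, q5}.

{q0, q1, q2, q3, q4, q5}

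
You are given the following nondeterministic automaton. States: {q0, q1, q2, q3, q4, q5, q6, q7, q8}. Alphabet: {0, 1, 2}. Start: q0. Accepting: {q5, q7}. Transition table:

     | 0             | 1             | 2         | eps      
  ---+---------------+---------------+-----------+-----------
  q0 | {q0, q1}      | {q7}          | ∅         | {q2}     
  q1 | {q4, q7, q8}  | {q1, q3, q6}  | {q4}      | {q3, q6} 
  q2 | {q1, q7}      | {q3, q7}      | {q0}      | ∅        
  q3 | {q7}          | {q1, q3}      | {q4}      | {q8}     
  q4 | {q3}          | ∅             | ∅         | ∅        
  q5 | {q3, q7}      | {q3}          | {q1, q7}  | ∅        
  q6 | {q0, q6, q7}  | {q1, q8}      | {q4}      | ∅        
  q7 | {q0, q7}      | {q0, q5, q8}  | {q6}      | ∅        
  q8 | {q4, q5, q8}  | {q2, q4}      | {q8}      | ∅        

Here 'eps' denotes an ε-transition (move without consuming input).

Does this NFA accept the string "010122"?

No

Start: ε-closure({q0}) = {q0, q2}.
Read '0': q0→{q0, q1}, q2→{q1, q7}; union {q0, q1, q7}; ε-closure = {q0, q1, q2, q3, q6, q7, q8}.
Read '1': q0→{q7}, q1→{q1, q3, q6}, q2→{q3, q7}, q3→{q1, q3}, q6→{q1, q8}, q7→{q0, q5, q8}, q8→{q2, q4}; now {q0, q1, q2, q3, q4, q5, q6, q7, q8}.
Read '0': q0→{q0, q1}, q1→{q4, q7, q8}, q2→{q1, q7}, q3→{q7}, q4→{q3}, q5→{q3, q7}, q6→{q0, q6, q7}, q7→{q0, q7}, q8→{q4, q5, q8}; union {q0, q1, q3, q4, q5, q6, q7, q8}; ε-closure = {q0, q1, q2, q3, q4, q5, q6, q7, q8}.
Read '1': q0→{q7}, q1→{q1, q3, q6}, q2→{q3, q7}, q3→{q1, q3}, q4→∅, q5→{q3}, q6→{q1, q8}, q7→{q0, q5, q8}, q8→{q2, q4}; now {q0, q1, q2, q3, q4, q5, q6, q7, q8}.
Read '2': q0→∅, q1→{q4}, q2→{q0}, q3→{q4}, q4→∅, q5→{q1, q7}, q6→{q4}, q7→{q6}, q8→{q8}; union {q0, q1, q4, q6, q7, q8}; ε-closure = {q0, q1, q2, q3, q4, q6, q7, q8}.
Read '2': q0→∅, q1→{q4}, q2→{q0}, q3→{q4}, q4→∅, q6→{q4}, q7→{q6}, q8→{q8}; union {q0, q4, q6, q8}; ε-closure = {q0, q2, q4, q6, q8}.
The final set {q0, q2, q4, q6, q8} contains no accepting state.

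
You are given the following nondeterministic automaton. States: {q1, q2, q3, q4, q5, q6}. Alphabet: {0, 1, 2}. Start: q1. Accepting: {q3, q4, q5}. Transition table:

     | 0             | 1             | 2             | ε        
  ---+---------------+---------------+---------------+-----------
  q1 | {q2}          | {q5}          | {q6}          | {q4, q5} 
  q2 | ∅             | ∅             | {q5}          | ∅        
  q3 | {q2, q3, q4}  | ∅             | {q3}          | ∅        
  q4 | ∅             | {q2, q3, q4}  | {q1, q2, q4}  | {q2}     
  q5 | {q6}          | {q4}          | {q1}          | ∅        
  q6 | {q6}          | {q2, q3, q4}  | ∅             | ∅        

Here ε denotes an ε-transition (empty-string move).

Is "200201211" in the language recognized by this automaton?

Start: ε-closure({q1}) = {q1, q2, q4, q5}.
Read '2': {q1, q2, q4, q5} → {q1, q2, q4, q5, q6}.
Read '0': {q1, q2, q4, q5, q6} → {q2, q6}.
Read '0': {q2, q6} → {q6}.
Read '2': {q6} → ∅.
The set is empty and remains empty for the remaining 5 symbols.
The final set ∅ contains no accepting state.

No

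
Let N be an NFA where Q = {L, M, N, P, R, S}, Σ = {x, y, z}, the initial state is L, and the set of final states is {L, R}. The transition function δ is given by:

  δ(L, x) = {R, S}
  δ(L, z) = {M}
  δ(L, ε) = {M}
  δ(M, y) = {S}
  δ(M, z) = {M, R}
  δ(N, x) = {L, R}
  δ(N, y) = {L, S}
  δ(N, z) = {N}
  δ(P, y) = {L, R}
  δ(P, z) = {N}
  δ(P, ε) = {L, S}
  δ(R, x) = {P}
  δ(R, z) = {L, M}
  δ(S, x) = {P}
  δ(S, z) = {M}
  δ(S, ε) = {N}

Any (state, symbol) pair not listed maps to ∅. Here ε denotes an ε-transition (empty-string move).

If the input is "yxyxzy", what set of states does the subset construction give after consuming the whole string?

{L, M, N, S}

Start: ε-closure({L}) = {L, M}.
Read 'y': L→∅, M→{S}; union {S}; ε-closure = {N, S}.
Read 'x': N→{L, R}, S→{P}; union {L, P, R}; ε-closure = {L, M, N, P, R, S}.
Read 'y': L→∅, M→{S}, N→{L, S}, P→{L, R}, R→∅, S→∅; union {L, R, S}; ε-closure = {L, M, N, R, S}.
Read 'x': L→{R, S}, M→∅, N→{L, R}, R→{P}, S→{P}; union {L, P, R, S}; ε-closure = {L, M, N, P, R, S}.
Read 'z': L→{M}, M→{M, R}, N→{N}, P→{N}, R→{L, M}, S→{M}; now {L, M, N, R}.
Read 'y': L→∅, M→{S}, N→{L, S}, R→∅; union {L, S}; ε-closure = {L, M, N, S}.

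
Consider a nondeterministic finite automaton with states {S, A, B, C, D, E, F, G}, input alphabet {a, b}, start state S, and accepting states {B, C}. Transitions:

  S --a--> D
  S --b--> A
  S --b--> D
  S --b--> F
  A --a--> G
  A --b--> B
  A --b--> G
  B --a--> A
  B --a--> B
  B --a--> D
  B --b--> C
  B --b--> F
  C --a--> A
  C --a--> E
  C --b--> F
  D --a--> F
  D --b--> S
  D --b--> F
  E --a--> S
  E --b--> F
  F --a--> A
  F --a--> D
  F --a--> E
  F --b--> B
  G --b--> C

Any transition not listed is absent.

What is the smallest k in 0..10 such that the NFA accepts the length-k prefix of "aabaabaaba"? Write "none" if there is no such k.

3

Start in {S}.
Read 'a': S→{D}; now {D}.
Read 'a': D→{F}; now {F}.
Read 'b': F→{B}; now {B}.
None of the earlier sets intersect F, but {B} does.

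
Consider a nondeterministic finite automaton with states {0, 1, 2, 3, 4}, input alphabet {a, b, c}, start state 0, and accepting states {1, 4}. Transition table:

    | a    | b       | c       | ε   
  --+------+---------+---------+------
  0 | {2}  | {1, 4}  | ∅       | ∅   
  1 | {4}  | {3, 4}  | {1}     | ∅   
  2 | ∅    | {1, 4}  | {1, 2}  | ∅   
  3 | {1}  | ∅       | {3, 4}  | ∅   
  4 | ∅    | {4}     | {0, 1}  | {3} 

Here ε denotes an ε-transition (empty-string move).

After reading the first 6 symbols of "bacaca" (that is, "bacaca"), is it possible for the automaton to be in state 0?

Start in {0}.
Read 'b': 0→{1, 4}; union {1, 4}; ε-closure = {1, 3, 4}.
Read 'a': 1→{4}, 3→{1}, 4→∅; union {1, 4}; ε-closure = {1, 3, 4}.
Read 'c': 1→{1}, 3→{3, 4}, 4→{0, 1}; now {0, 1, 3, 4}.
Read 'a': 0→{2}, 1→{4}, 3→{1}, 4→∅; union {1, 2, 4}; ε-closure = {1, 2, 3, 4}.
Read 'c': 1→{1}, 2→{1, 2}, 3→{3, 4}, 4→{0, 1}; now {0, 1, 2, 3, 4}.
Read 'a': 0→{2}, 1→{4}, 2→∅, 3→{1}, 4→∅; union {1, 2, 4}; ε-closure = {1, 2, 3, 4}.
State 0 is not in {1, 2, 3, 4}.

No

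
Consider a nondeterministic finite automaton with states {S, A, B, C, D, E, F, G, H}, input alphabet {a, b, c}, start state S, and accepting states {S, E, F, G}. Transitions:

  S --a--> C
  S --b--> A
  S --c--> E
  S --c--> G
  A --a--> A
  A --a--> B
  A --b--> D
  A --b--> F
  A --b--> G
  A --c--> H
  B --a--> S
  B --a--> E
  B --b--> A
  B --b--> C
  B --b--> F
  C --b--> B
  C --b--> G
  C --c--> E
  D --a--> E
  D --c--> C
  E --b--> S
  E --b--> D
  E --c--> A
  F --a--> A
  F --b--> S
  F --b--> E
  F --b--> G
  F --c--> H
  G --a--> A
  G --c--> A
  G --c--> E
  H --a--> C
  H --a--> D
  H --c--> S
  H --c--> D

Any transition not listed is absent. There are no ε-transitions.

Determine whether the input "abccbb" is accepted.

Yes

Start in {S}.
Read 'a': S→{C}; now {C}.
Read 'b': C→{B, G}; now {B, G}.
Read 'c': B→∅, G→{A, E}; now {A, E}.
Read 'c': A→{H}, E→{A}; now {A, H}.
Read 'b': A→{D, F, G}, H→∅; now {D, F, G}.
Read 'b': D→∅, F→{S, E, G}, G→∅; now {S, E, G}.
The final set {S, E, G} contains the accepting states S, E, G.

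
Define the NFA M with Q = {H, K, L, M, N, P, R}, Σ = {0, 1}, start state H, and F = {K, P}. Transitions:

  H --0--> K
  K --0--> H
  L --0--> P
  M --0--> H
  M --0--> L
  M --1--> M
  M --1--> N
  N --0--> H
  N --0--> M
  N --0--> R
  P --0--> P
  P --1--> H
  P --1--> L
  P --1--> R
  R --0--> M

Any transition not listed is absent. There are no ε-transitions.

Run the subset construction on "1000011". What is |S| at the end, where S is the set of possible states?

Start in {H}.
Read '1': H→∅; now ∅.
The set is empty and remains empty for the remaining 6 symbols.
That set has 0 states.

0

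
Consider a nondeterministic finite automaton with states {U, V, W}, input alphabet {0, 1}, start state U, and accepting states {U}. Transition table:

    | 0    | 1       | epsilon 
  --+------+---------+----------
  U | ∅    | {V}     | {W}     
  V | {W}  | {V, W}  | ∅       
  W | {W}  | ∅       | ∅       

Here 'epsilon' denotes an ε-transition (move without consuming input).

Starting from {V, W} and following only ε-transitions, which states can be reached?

Begin with {V, W}.
No ε-moves leave this set, so the closure equals the set itself.

{V, W}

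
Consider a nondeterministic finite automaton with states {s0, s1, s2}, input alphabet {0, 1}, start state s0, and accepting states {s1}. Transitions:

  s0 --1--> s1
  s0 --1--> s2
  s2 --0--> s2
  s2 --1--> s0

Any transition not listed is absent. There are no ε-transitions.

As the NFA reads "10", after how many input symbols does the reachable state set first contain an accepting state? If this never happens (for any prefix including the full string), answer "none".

1

Start in {s0}.
Read '1': {s0} → {s1, s2}.
None of the earlier sets intersect F, but {s1, s2} does.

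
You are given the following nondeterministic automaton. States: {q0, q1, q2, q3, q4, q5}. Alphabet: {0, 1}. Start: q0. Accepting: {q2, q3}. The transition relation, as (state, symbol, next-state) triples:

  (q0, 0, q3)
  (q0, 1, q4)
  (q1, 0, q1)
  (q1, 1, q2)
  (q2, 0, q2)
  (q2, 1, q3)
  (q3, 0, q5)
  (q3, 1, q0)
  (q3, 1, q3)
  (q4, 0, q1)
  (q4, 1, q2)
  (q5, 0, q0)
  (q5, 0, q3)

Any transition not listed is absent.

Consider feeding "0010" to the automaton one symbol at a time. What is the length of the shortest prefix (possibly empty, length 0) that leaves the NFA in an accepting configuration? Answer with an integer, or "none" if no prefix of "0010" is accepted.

1

Start in {q0}.
Read '0': {q0} → {q3}.
None of the earlier sets intersect F, but {q3} does.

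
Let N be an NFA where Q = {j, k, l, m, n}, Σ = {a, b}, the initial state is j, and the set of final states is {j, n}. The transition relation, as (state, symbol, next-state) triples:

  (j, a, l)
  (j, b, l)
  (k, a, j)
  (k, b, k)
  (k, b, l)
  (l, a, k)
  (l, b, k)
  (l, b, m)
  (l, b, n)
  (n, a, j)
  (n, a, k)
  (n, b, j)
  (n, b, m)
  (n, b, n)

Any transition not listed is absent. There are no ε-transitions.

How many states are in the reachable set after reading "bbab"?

2

Start in {j}.
Read 'b': {j} → {l}.
Read 'b': {l} → {k, m, n}.
Read 'a': {k, m, n} → {j, k}.
Read 'b': {j, k} → {k, l}.
That set has 2 states.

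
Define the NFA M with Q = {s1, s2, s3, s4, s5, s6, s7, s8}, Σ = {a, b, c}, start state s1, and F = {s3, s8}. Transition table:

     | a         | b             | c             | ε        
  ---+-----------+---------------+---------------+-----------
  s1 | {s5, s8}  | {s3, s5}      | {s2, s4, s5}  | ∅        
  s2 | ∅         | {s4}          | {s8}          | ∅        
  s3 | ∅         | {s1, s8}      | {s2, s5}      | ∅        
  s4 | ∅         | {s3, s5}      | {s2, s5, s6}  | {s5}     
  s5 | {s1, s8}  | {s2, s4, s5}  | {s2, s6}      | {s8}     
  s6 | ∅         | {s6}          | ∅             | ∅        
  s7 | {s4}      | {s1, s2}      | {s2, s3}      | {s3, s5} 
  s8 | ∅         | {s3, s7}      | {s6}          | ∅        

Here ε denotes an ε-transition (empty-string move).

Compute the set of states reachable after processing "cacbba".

{s1, s4, s5, s8}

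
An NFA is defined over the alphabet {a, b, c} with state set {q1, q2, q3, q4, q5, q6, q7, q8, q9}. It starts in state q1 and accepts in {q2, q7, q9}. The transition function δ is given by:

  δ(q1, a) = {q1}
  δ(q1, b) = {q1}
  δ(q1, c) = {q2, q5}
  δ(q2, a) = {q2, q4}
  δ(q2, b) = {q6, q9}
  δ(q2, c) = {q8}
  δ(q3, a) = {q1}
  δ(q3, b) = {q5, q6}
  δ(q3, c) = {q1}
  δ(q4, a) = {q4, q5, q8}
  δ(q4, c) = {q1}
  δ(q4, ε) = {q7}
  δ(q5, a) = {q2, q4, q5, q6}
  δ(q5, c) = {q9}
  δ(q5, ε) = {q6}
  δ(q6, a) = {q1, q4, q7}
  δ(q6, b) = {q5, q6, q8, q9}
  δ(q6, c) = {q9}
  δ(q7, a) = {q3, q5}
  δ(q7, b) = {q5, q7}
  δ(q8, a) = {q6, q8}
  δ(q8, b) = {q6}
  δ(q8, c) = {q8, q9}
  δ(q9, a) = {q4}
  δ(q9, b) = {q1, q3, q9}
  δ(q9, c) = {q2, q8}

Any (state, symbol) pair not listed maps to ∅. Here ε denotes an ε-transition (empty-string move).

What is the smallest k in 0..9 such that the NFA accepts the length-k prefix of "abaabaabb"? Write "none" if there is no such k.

none

Start in {q1}.
Read 'a': q1→{q1}; now {q1}.
Read 'b': q1→{q1}; now {q1}.
Read 'a': q1→{q1}; now {q1}.
Read 'a': q1→{q1}; now {q1}.
Read 'b': q1→{q1}; now {q1}.
Read 'a': q1→{q1}; now {q1}.
Read 'a': q1→{q1}; now {q1}.
Read 'b': q1→{q1}; now {q1}.
Read 'b': q1→{q1}; now {q1}.
No reachable set along the way intersects F.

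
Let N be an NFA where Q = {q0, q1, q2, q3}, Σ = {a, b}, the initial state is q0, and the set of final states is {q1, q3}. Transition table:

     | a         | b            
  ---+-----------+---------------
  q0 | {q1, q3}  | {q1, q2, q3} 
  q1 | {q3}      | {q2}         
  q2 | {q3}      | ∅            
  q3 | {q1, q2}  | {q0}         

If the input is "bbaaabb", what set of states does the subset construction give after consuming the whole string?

Start in {q0}.
Read 'b': {q0} → {q1, q2, q3}.
Read 'b': {q1, q2, q3} → {q0, q2}.
Read 'a': {q0, q2} → {q1, q3}.
Read 'a': {q1, q3} → {q1, q2, q3}.
Read 'a': {q1, q2, q3} → {q1, q2, q3}.
Read 'b': {q1, q2, q3} → {q0, q2}.
Read 'b': {q0, q2} → {q1, q2, q3}.

{q1, q2, q3}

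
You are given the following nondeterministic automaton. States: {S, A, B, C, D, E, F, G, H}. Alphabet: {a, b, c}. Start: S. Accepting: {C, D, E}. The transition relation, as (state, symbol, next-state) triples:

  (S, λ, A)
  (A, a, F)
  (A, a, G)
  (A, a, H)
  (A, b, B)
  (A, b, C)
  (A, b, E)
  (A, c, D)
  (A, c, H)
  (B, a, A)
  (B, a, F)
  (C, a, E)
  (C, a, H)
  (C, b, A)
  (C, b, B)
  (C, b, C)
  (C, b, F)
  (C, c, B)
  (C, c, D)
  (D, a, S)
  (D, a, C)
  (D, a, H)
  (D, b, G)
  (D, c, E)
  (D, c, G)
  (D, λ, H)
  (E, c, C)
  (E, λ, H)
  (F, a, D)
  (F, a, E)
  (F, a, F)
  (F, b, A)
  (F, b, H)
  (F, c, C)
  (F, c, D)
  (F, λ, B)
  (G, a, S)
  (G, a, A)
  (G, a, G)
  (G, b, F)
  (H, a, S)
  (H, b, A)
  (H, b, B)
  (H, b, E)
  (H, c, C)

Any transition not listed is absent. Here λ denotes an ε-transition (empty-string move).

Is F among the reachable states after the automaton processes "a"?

Yes

Start: ε-closure({S}) = {S, A}.
Read 'a': {S, A} → {B, F, G, H}.
State F is in {B, F, G, H}.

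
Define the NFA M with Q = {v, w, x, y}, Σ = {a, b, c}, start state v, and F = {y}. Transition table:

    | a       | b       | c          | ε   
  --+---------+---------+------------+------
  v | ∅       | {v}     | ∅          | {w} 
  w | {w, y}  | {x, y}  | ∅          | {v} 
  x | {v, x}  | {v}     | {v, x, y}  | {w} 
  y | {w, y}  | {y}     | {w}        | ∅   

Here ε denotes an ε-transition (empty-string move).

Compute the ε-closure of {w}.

{v, w}

Begin with {w}.
ε-move w → v; add v.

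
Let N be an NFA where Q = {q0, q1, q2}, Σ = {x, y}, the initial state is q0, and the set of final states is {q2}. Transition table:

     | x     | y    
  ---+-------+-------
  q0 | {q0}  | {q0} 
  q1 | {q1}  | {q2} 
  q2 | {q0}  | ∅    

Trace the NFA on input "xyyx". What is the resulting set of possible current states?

Start in {q0}.
Read 'x': q0→{q0}; now {q0}.
Read 'y': q0→{q0}; now {q0}.
Read 'y': q0→{q0}; now {q0}.
Read 'x': q0→{q0}; now {q0}.

{q0}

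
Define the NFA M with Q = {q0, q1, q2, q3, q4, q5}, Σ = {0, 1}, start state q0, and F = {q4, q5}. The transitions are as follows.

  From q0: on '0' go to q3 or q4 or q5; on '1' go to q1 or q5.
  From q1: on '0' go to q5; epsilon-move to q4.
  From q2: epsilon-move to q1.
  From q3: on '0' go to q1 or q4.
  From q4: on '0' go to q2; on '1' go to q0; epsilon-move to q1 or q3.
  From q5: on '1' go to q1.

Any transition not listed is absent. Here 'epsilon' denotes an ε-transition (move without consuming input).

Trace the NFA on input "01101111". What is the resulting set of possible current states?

Start in {q0}.
Read '0': q0→{q3, q4, q5}; union {q3, q4, q5}; ε-closure = {q1, q3, q4, q5}.
Read '1': q1→∅, q3→∅, q4→{q0}, q5→{q1}; union {q0, q1}; ε-closure = {q0, q1, q3, q4}.
Read '1': q0→{q1, q5}, q1→∅, q3→∅, q4→{q0}; union {q0, q1, q5}; ε-closure = {q0, q1, q3, q4, q5}.
Read '0': q0→{q3, q4, q5}, q1→{q5}, q3→{q1, q4}, q4→{q2}, q5→∅; now {q1, q2, q3, q4, q5}.
Read '1': q1→∅, q2→∅, q3→∅, q4→{q0}, q5→{q1}; union {q0, q1}; ε-closure = {q0, q1, q3, q4}.
Read '1': q0→{q1, q5}, q1→∅, q3→∅, q4→{q0}; union {q0, q1, q5}; ε-closure = {q0, q1, q3, q4, q5}.
Read '1': q0→{q1, q5}, q1→∅, q3→∅, q4→{q0}, q5→{q1}; union {q0, q1, q5}; ε-closure = {q0, q1, q3, q4, q5}.
Read '1': q0→{q1, q5}, q1→∅, q3→∅, q4→{q0}, q5→{q1}; union {q0, q1, q5}; ε-closure = {q0, q1, q3, q4, q5}.

{q0, q1, q3, q4, q5}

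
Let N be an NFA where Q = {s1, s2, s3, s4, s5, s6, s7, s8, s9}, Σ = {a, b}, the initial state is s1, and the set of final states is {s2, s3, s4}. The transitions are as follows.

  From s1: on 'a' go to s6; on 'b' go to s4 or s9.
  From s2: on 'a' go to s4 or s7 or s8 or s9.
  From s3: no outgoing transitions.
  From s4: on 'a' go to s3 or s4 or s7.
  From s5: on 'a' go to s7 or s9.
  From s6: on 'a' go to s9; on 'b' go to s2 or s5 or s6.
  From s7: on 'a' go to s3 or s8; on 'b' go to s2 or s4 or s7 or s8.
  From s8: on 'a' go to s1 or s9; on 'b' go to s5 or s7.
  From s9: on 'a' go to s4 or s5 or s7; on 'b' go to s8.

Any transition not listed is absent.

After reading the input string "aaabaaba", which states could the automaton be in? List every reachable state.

{s1, s3, s4, s5, s7, s8, s9}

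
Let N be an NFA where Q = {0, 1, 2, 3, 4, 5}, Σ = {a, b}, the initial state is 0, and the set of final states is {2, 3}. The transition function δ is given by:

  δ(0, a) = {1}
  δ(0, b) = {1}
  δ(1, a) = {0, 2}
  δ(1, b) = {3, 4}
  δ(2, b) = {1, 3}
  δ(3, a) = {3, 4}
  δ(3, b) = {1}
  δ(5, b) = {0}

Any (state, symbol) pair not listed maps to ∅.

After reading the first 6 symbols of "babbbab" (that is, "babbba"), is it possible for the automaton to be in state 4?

Yes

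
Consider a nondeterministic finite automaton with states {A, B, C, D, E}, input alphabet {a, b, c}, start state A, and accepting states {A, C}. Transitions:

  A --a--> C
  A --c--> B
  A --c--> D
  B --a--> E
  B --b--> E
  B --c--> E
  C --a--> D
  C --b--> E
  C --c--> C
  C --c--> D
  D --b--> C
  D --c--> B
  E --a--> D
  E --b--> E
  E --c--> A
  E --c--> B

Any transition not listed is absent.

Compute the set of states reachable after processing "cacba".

Start in {A}.
Read 'c': {A} → {B, D}.
Read 'a': {B, D} → {E}.
Read 'c': {E} → {A, B}.
Read 'b': {A, B} → {E}.
Read 'a': {E} → {D}.

{D}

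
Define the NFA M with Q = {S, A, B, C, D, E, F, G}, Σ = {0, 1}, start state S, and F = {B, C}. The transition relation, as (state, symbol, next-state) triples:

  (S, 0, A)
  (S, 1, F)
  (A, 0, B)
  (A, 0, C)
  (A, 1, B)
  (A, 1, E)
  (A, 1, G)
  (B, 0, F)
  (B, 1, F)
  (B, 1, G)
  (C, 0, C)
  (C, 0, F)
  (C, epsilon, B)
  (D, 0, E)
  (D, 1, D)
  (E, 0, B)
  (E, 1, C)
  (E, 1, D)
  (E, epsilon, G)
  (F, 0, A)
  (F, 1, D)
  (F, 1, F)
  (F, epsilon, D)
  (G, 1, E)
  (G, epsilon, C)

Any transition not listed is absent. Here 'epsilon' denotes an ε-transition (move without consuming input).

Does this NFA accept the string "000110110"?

Start in {S}.
Read '0': S→{A}; now {A}.
Read '0': A→{B, C}; now {B, C}.
Read '0': B→{F}, C→{C, F}; union {C, F}; ε-closure = {B, C, D, F}.
Read '1': B→{F, G}, C→∅, D→{D}, F→{D, F}; union {D, F, G}; ε-closure = {B, C, D, F, G}.
Read '1': B→{F, G}, C→∅, D→{D}, F→{D, F}, G→{E}; union {D, E, F, G}; ε-closure = {B, C, D, E, F, G}.
Read '0': B→{F}, C→{C, F}, D→{E}, E→{B}, F→{A}, G→∅; union {A, B, C, E, F}; ε-closure = {A, B, C, D, E, F, G}.
Read '1': A→{B, E, G}, B→{F, G}, C→∅, D→{D}, E→{C, D}, F→{D, F}, G→{E}; now {B, C, D, E, F, G}.
Read '1': B→{F, G}, C→∅, D→{D}, E→{C, D}, F→{D, F}, G→{E}; union {C, D, E, F, G}; ε-closure = {B, C, D, E, F, G}.
Read '0': B→{F}, C→{C, F}, D→{E}, E→{B}, F→{A}, G→∅; union {A, B, C, E, F}; ε-closure = {A, B, C, D, E, F, G}.
The final set {A, B, C, D, E, F, G} contains the accepting states B, C.

Yes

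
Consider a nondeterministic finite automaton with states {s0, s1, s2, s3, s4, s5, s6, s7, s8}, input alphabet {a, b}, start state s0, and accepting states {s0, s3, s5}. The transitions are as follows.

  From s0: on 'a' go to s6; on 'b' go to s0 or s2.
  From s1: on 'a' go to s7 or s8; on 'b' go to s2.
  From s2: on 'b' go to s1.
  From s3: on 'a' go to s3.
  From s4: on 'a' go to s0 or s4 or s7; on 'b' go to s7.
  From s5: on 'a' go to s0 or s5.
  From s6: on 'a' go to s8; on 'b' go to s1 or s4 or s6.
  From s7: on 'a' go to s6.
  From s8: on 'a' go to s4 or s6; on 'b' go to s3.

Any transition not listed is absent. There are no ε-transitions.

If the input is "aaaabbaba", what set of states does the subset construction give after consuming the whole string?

{s0, s3, s4, s7, s8}

Start in {s0}.
Read 'a': {s0} → {s6}.
Read 'a': {s6} → {s8}.
Read 'a': {s8} → {s4, s6}.
Read 'a': {s4, s6} → {s0, s4, s7, s8}.
Read 'b': {s0, s4, s7, s8} → {s0, s2, s3, s7}.
Read 'b': {s0, s2, s3, s7} → {s0, s1, s2}.
Read 'a': {s0, s1, s2} → {s6, s7, s8}.
Read 'b': {s6, s7, s8} → {s1, s3, s4, s6}.
Read 'a': {s1, s3, s4, s6} → {s0, s3, s4, s7, s8}.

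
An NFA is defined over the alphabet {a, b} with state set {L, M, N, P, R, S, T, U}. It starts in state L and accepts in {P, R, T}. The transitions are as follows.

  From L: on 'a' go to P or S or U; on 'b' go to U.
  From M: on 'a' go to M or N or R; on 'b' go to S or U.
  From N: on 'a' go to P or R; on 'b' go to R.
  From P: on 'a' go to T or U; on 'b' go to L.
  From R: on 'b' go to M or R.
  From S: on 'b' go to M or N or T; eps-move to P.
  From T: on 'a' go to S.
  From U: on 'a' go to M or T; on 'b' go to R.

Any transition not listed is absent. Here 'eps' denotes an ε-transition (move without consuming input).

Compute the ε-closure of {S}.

Begin with {S}.
ε-move S → P; add P.

{P, S}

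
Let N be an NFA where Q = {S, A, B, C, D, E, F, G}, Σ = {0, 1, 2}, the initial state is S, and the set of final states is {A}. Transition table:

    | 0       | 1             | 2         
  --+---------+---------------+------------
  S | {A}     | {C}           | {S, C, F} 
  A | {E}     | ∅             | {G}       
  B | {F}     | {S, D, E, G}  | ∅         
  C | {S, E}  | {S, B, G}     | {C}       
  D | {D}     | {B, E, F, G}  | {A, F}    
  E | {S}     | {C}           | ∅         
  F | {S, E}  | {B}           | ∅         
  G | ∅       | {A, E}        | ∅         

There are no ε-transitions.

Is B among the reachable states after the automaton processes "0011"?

Start in {S}.
Read '0': S→{A}; now {A}.
Read '0': A→{E}; now {E}.
Read '1': E→{C}; now {C}.
Read '1': C→{S, B, G}; now {S, B, G}.
State B is in {S, B, G}.

Yes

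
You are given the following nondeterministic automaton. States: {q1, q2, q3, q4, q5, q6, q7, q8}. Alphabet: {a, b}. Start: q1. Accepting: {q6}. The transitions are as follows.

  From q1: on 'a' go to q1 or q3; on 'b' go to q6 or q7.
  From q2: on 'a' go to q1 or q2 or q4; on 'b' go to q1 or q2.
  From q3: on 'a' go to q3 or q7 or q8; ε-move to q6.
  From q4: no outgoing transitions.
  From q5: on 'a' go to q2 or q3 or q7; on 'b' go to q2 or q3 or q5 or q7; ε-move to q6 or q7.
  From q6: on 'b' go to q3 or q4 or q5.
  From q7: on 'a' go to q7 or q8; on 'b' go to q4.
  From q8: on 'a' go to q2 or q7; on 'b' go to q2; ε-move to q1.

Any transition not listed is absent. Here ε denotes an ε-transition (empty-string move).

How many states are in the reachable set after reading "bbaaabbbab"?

7

Start in {q1}.
Read 'b': q1→{q6, q7}; now {q6, q7}.
Read 'b': q6→{q3, q4, q5}, q7→{q4}; union {q3, q4, q5}; ε-closure = {q3, q4, q5, q6, q7}.
Read 'a': q3→{q3, q7, q8}, q4→∅, q5→{q2, q3, q7}, q6→∅, q7→{q7, q8}; union {q2, q3, q7, q8}; ε-closure = {q1, q2, q3, q6, q7, q8}.
Read 'a': q1→{q1, q3}, q2→{q1, q2, q4}, q3→{q3, q7, q8}, q6→∅, q7→{q7, q8}, q8→{q2, q7}; union {q1, q2, q3, q4, q7, q8}; ε-closure = {q1, q2, q3, q4, q6, q7, q8}.
Read 'a': q1→{q1, q3}, q2→{q1, q2, q4}, q3→{q3, q7, q8}, q4→∅, q6→∅, q7→{q7, q8}, q8→{q2, q7}; union {q1, q2, q3, q4, q7, q8}; ε-closure = {q1, q2, q3, q4, q6, q7, q8}.
Read 'b': q1→{q6, q7}, q2→{q1, q2}, q3→∅, q4→∅, q6→{q3, q4, q5}, q7→{q4}, q8→{q2}; now {q1, q2, q3, q4, q5, q6, q7}.
Read 'b': q1→{q6, q7}, q2→{q1, q2}, q3→∅, q4→∅, q5→{q2, q3, q5, q7}, q6→{q3, q4, q5}, q7→{q4}; now {q1, q2, q3, q4, q5, q6, q7}.
Read 'b': q1→{q6, q7}, q2→{q1, q2}, q3→∅, q4→∅, q5→{q2, q3, q5, q7}, q6→{q3, q4, q5}, q7→{q4}; now {q1, q2, q3, q4, q5, q6, q7}.
Read 'a': q1→{q1, q3}, q2→{q1, q2, q4}, q3→{q3, q7, q8}, q4→∅, q5→{q2, q3, q7}, q6→∅, q7→{q7, q8}; union {q1, q2, q3, q4, q7, q8}; ε-closure = {q1, q2, q3, q4, q6, q7, q8}.
Read 'b': q1→{q6, q7}, q2→{q1, q2}, q3→∅, q4→∅, q6→{q3, q4, q5}, q7→{q4}, q8→{q2}; now {q1, q2, q3, q4, q5, q6, q7}.
That set has 7 states.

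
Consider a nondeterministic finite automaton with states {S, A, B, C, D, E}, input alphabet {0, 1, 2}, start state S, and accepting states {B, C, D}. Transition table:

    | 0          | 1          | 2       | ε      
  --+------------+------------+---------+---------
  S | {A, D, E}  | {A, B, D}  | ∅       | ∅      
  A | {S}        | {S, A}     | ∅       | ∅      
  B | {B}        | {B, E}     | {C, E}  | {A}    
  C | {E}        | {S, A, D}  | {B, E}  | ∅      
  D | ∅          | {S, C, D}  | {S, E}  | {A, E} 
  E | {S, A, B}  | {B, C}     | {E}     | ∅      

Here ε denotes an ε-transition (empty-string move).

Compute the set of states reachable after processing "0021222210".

Start in {S}.
Read '0': {S} → {A, D, E}.
Read '0': {A, D, E} → {S, A, B}.
Read '2': {S, A, B} → {C, E}.
Read '1': {C, E} → {S, A, B, C, D, E}.
Read '2': {S, A, B, C, D, E} → {S, A, B, C, E}.
Read '2': {S, A, B, C, E} → {A, B, C, E}.
Read '2': {A, B, C, E} → {A, B, C, E}.
Read '2': {A, B, C, E} → {A, B, C, E}.
Read '1': {A, B, C, E} → {S, A, B, C, D, E}.
Read '0': {S, A, B, C, D, E} → {S, A, B, D, E}.

{S, A, B, D, E}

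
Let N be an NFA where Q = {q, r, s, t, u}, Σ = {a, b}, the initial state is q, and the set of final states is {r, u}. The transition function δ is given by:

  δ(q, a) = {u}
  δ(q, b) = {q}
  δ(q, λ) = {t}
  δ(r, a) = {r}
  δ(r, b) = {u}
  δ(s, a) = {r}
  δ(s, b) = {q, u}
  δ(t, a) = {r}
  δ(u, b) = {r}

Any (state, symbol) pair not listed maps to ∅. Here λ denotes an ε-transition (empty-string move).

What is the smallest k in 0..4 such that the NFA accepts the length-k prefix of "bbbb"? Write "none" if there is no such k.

none

Start: ε-closure({q}) = {q, t}.
Read 'b': q→{q}, t→∅; union {q}; ε-closure = {q, t}.
Read 'b': q→{q}, t→∅; union {q}; ε-closure = {q, t}.
Read 'b': q→{q}, t→∅; union {q}; ε-closure = {q, t}.
Read 'b': q→{q}, t→∅; union {q}; ε-closure = {q, t}.
No reachable set along the way intersects F.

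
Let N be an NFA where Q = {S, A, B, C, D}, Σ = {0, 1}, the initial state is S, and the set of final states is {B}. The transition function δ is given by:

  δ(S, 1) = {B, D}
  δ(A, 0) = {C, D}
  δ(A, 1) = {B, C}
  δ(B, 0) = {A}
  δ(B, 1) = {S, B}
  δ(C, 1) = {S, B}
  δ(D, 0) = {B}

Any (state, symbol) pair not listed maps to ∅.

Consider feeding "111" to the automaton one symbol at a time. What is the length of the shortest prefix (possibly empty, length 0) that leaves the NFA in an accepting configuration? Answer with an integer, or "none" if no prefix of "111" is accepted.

Start in {S}.
Read '1': {S} → {B, D}.
None of the earlier sets intersect F, but {B, D} does.

1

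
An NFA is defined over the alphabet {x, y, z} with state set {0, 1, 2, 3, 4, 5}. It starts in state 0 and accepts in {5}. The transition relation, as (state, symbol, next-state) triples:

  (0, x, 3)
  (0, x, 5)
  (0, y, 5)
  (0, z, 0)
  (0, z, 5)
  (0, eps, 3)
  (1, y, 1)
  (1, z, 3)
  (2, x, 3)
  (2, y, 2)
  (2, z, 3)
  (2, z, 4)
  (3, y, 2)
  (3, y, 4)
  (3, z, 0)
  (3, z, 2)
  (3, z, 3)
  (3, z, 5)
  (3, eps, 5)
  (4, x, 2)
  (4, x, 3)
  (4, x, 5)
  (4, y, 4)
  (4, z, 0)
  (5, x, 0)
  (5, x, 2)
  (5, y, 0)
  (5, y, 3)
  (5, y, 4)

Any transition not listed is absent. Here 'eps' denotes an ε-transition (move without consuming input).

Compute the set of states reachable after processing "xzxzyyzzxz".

{0, 2, 3, 4, 5}

Start: ε-closure({0}) = {0, 3, 5}.
Read 'x': {0, 3, 5} → {0, 2, 3, 5}.
Read 'z': {0, 2, 3, 5} → {0, 2, 3, 4, 5}.
Read 'x': {0, 2, 3, 4, 5} → {0, 2, 3, 5}.
Read 'z': {0, 2, 3, 5} → {0, 2, 3, 4, 5}.
Read 'y': {0, 2, 3, 4, 5} → {0, 2, 3, 4, 5}.
Read 'y': {0, 2, 3, 4, 5} → {0, 2, 3, 4, 5}.
Read 'z': {0, 2, 3, 4, 5} → {0, 2, 3, 4, 5}.
Read 'z': {0, 2, 3, 4, 5} → {0, 2, 3, 4, 5}.
Read 'x': {0, 2, 3, 4, 5} → {0, 2, 3, 5}.
Read 'z': {0, 2, 3, 5} → {0, 2, 3, 4, 5}.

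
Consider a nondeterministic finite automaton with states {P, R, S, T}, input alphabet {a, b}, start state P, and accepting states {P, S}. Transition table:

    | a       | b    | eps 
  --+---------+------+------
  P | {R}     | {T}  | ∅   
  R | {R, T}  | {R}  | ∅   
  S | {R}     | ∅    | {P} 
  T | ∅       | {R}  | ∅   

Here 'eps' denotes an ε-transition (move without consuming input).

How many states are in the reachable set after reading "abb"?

Start in {P}.
Read 'a': P→{R}; now {R}.
Read 'b': R→{R}; now {R}.
Read 'b': R→{R}; now {R}.
That set has 1 state.

1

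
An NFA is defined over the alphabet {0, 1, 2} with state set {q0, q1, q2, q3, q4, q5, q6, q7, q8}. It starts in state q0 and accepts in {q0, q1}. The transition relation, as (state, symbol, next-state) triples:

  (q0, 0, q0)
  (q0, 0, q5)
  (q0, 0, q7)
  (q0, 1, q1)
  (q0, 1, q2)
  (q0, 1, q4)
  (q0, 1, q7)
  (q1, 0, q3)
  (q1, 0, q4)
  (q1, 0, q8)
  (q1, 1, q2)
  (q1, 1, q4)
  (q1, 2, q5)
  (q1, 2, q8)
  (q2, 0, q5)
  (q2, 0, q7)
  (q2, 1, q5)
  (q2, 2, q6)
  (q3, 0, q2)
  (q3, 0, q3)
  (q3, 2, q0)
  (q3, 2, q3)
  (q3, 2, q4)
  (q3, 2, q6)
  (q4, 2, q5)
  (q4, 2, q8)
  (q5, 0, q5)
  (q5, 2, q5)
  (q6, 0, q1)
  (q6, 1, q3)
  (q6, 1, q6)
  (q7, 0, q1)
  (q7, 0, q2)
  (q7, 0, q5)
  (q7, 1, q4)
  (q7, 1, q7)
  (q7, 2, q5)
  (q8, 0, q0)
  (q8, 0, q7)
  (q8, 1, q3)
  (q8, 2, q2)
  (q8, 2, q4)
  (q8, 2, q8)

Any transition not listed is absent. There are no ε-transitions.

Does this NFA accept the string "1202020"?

No

Start in {q0}.
Read '1': q0→{q1, q2, q4, q7}; now {q1, q2, q4, q7}.
Read '2': q1→{q5, q8}, q2→{q6}, q4→{q5, q8}, q7→{q5}; now {q5, q6, q8}.
Read '0': q5→{q5}, q6→{q1}, q8→{q0, q7}; now {q0, q1, q5, q7}.
Read '2': q0→∅, q1→{q5, q8}, q5→{q5}, q7→{q5}; now {q5, q8}.
Read '0': q5→{q5}, q8→{q0, q7}; now {q0, q5, q7}.
Read '2': q0→∅, q5→{q5}, q7→{q5}; now {q5}.
Read '0': q5→{q5}; now {q5}.
The final set {q5} contains no accepting state.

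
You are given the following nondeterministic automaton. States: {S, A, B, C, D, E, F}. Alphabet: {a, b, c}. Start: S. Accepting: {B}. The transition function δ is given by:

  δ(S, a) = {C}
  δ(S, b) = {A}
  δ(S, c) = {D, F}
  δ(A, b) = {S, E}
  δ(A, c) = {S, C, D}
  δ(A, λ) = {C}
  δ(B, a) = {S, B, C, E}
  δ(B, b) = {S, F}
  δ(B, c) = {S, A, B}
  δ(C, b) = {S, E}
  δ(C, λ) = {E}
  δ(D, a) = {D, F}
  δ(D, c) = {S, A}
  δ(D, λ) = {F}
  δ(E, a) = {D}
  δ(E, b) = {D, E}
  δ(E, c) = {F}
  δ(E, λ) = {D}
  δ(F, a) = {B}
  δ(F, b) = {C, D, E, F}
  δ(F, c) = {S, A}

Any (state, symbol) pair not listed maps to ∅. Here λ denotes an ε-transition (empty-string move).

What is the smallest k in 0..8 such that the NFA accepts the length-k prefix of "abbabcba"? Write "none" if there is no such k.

4

Start in {S}.
Read 'a': {S} → {C, D, E, F}.
Read 'b': {C, D, E, F} → {S, C, D, E, F}.
Read 'b': {S, C, D, E, F} → {S, A, C, D, E, F}.
Read 'a': {S, A, C, D, E, F} → {B, C, D, E, F}.
None of the earlier sets intersect F, but {B, C, D, E, F} does.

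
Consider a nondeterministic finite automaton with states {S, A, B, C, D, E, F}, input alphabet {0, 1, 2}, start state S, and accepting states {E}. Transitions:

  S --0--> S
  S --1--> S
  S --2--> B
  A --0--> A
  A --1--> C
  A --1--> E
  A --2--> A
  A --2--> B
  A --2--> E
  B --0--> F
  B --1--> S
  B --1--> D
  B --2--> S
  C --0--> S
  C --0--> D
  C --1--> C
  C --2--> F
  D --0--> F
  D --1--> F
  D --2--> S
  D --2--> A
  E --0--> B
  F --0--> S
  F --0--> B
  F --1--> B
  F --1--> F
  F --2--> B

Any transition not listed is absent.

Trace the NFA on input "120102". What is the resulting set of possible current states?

{S, B}

Start in {S}.
Read '1': {S} → {S}.
Read '2': {S} → {B}.
Read '0': {B} → {F}.
Read '1': {F} → {B, F}.
Read '0': {B, F} → {S, B, F}.
Read '2': {S, B, F} → {S, B}.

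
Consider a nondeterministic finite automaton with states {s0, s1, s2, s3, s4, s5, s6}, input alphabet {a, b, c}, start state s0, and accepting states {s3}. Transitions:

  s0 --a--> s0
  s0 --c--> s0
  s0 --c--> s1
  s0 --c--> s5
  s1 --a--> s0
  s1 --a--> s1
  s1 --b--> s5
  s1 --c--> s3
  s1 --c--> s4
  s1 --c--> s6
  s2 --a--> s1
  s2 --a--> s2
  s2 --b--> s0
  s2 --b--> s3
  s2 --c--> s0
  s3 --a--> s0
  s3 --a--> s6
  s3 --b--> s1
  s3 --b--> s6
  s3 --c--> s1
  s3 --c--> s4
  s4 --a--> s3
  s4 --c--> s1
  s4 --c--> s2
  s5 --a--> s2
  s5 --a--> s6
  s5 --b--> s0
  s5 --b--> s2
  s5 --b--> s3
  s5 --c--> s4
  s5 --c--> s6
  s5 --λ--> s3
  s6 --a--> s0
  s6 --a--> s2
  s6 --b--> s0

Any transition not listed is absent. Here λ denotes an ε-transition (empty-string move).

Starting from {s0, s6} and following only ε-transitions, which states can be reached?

Begin with {s0, s6}.
No ε-moves leave this set, so the closure equals the set itself.

{s0, s6}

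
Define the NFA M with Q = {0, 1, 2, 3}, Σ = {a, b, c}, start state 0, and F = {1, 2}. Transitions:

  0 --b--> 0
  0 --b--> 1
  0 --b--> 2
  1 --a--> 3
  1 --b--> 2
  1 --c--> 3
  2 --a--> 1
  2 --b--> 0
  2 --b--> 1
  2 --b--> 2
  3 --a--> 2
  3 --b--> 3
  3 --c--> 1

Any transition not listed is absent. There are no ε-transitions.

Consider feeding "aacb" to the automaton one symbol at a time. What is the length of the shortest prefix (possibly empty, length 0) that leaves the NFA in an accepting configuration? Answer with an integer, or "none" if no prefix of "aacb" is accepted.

none

Start in {0}.
Read 'a': {0} → ∅.
The set is empty and remains empty for the remaining 3 symbols.
No reachable set along the way intersects F.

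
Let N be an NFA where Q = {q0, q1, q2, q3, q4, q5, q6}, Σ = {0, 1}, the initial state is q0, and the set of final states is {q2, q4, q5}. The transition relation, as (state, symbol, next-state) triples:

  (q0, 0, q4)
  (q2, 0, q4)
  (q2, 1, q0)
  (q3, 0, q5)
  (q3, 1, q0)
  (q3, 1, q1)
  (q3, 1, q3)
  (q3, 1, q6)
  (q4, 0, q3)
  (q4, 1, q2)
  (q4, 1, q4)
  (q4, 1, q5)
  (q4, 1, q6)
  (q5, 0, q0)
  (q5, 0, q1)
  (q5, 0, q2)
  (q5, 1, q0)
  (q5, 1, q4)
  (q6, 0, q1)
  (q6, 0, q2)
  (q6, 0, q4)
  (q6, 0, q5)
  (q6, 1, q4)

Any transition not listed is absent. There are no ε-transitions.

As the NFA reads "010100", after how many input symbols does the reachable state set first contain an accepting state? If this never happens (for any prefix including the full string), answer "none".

Start in {q0}.
Read '0': q0→{q4}; now {q4}.
None of the earlier sets intersect F, but {q4} does.

1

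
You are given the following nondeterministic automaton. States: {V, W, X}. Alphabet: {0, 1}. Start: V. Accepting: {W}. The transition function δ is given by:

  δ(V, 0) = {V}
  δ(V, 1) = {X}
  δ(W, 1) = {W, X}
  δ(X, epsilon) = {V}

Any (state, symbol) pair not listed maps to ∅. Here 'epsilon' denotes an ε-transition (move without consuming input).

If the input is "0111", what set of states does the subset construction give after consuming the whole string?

Start in {V}.
Read '0': V→{V}; now {V}.
Read '1': V→{X}; union {X}; ε-closure = {V, X}.
Read '1': V→{X}, X→∅; union {X}; ε-closure = {V, X}.
Read '1': V→{X}, X→∅; union {X}; ε-closure = {V, X}.

{V, X}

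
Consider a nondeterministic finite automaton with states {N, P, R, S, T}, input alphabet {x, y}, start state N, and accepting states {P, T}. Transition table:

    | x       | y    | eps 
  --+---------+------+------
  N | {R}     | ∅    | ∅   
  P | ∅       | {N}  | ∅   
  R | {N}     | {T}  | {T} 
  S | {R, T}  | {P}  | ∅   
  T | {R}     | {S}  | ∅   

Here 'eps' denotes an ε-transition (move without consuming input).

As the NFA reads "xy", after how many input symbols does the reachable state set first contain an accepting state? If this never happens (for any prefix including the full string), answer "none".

1

Start in {N}.
Read 'x': N→{R}; union {R}; ε-closure = {R, T}.
None of the earlier sets intersect F, but {R, T} does.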